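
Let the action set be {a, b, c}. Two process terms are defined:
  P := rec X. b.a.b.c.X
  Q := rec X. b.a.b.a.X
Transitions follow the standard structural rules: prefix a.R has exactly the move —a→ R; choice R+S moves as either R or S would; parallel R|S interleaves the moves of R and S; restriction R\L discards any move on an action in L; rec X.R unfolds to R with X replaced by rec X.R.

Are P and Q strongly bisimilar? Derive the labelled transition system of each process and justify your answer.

not bisimilar

P's transition system — 4 states:
  s0 = rec X. b.a.b.c.X | ··b··> s1
  s1 = a.b.c.(rec X. b.a.b.c.X) | ··a··> s2
  s2 = b.c.(rec X. b.a.b.c.X) | ··b··> s3
  s3 = c.(rec X. b.a.b.c.X) | ··c··> s0
Q's transition system — 4 states:
  t0 = rec X. b.a.b.a.X | ··b··> t1
  t1 = a.b.a.(rec X. b.a.b.a.X) | ··a··> t2
  t2 = b.a.(rec X. b.a.b.a.X) | ··b··> t3
  t3 = a.(rec X. b.a.b.a.X) | ··a··> t0
Partition-refinement fixed point:
  B0 = {s0}
  B1 = {s1}
  B2 = {s2}
  B3 = {s3}
  B4 = {t0, t2}
  B5 = {t1, t3}
s0 ∈ B0, t0 ∈ B4 → different blocks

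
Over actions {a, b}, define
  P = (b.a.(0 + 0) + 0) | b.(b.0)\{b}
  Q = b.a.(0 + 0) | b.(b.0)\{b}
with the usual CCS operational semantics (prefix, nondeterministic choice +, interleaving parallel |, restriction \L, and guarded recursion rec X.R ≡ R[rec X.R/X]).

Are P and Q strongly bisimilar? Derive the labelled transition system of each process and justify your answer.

YES

P's transition system — 6 states:
  s0 = (b.a.(0 + 0) + 0) | b.(b.0)\{b} ⊢ —b→ s1, —b→ s2
  s1 = (b.a.(0 + 0) + 0) | (b.0)\{b} ⊢ —b→ s3
  s2 = a.(0 + 0) | b.(b.0)\{b} ⊢ —a→ s4, —b→ s3
  s3 = a.(0 + 0) | (b.0)\{b} ⊢ —a→ s5
  s4 = (0 + 0) | b.(b.0)\{b} ⊢ —b→ s5
  s5 = (0 + 0) | (b.0)\{b} ⊢ ·
Q's transition system — 6 states:
  t0 = b.a.(0 + 0) | b.(b.0)\{b} ⊢ —b→ t1, —b→ t2
  t1 = a.(0 + 0) | b.(b.0)\{b} ⊢ —a→ t3, —b→ t4
  t2 = b.a.(0 + 0) | (b.0)\{b} ⊢ —b→ t4
  t3 = (0 + 0) | b.(b.0)\{b} ⊢ —b→ t5
  t4 = a.(0 + 0) | (b.0)\{b} ⊢ —a→ t5
  t5 = (0 + 0) | (b.0)\{b} ⊢ ·
Partition-refinement fixed point:
  B0 = {s0, t0}
  B1 = {s1, t2}
  B2 = {s3, t4}
  B3 = {s5, t5}
  B4 = {s2, t1}
  B5 = {s4, t3}
s0 ∈ B0, t0 ∈ B0 → same block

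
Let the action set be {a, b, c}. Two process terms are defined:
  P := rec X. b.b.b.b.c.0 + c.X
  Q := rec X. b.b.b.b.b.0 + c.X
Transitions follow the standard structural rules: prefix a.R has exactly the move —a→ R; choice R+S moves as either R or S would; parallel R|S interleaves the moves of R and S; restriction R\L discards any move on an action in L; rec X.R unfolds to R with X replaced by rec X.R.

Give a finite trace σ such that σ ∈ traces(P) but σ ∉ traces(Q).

bbbbc

LTS(P): 6 reachable states
  m0 = rec X. b.b.b.b.c.0 + c.X → =b=> m1, =c=> m0
  m1 = b.b.b.c.0 → =b=> m2
  m2 = b.b.c.0 → =b=> m3
  m3 = b.c.0 → =b=> m4
  m4 = c.0 → =c=> m5
  m5 = 0 → ∅
LTS(Q): 6 reachable states
  n0 = rec X. b.b.b.b.b.0 + c.X → =b=> n1, =c=> n0
  n1 = b.b.b.b.0 → =b=> n2
  n2 = b.b.b.0 → =b=> n3
  n3 = b.b.0 → =b=> n4
  n4 = b.0 → =b=> n5
  n5 = 0 → ∅
Executing bbbbc from P (initial set {m0}):
  after b @ step 1: {m1}
  after b @ step 2: {m2}
  after b @ step 3: {m3}
  after b @ step 4: {m4}
  after c @ step 5: {m5}
  — P admits the full trace.
Executing bbbbc from Q (initial set {n0}):
  after b @ step 1: {n1}
  after b @ step 2: {n2}
  after b @ step 3: {n3}
  after b @ step 4: {n4}
  after c @ step 5: ∅  — Q cannot continue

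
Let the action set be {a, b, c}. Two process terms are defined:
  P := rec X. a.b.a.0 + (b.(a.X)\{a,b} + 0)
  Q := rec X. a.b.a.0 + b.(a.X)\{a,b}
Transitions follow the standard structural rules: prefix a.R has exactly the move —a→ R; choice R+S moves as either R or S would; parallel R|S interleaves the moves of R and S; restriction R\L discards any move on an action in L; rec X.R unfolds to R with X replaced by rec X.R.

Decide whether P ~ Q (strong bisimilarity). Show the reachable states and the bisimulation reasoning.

Reachable graph of P (5 states):
  p0 = rec X. a.b.a.0 + (b.(a.X)\{a,b} + 0) has moves ··a··> p1, ··b··> p2
  p1 = b.a.0 has moves ··b··> p3
  p2 = (a.(rec X. a.b.a.0 + (b.(a.X)\{a,b} + 0)))\{a,b} has moves ∅
  p3 = a.0 has moves ··a··> p4
  p4 = 0 has moves ∅
Reachable graph of Q (5 states):
  q0 = rec X. a.b.a.0 + b.(a.X)\{a,b} has moves ··a··> q1, ··b··> q2
  q1 = b.a.0 has moves ··b··> q3
  q2 = (a.(rec X. a.b.a.0 + b.(a.X)\{a,b}))\{a,b} has moves ∅
  q3 = a.0 has moves ··a··> q4
  q4 = 0 has moves ∅
Bisimilarity quotient blocks:
  B0 = {p0, q0}
  B1 = {p2, p4, q2, q4}
  B2 = {p1, q1}
  B3 = {p3, q3}
p0 ∈ B0, q0 ∈ B0 → same block

bisimilar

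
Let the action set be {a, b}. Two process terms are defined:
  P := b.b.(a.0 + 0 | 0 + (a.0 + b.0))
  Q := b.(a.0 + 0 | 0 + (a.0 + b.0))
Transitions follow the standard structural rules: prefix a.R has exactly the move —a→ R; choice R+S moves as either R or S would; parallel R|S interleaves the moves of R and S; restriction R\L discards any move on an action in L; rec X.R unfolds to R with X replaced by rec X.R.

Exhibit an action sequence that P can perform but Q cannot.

Reachable graph of P (4 states):
  p0 = b.b.(a.0 + 0 | 0 + (a.0 + b.0)) :: —b→ p1
  p1 = b.(a.0 + 0 | 0 + (a.0 + b.0)) :: —b→ p2
  p2 = a.0 + 0 | 0 + (a.0 + b.0) :: —a→ p3, —b→ p3
  p3 = 0 :: ∅
Reachable graph of Q (3 states):
  q0 = b.(a.0 + 0 | 0 + (a.0 + b.0)) :: —b→ q1
  q1 = a.0 + 0 | 0 + (a.0 + b.0) :: —a→ q2, —b→ q2
  q2 = 0 :: ∅
Executing bba from P (initial set {p0}):
  [1] b ⇒ {p1}
  [2] b ⇒ {p2}
  [3] a ⇒ {p3}
  P completes σ.
Executing bba from Q (initial set {q0}):
  [1] b ⇒ {q1}
  [2] b ⇒ {q2}
  [3] a ⇒ ∅  — Q cannot continue

bba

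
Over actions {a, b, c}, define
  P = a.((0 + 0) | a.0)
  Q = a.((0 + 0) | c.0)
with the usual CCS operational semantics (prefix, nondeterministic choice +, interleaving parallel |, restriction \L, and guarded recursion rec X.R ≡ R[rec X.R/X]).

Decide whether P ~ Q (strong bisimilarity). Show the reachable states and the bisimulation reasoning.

P's transition system — 3 states:
  m0 = a.((0 + 0) | a.0) | --a--▸ m1
  m1 = (0 + 0) | a.0 | --a--▸ m2
  m2 = (0 + 0) | 0 | stopped
Q's transition system — 3 states:
  n0 = a.((0 + 0) | c.0) | --a--▸ n1
  n1 = (0 + 0) | c.0 | --c--▸ n2
  n2 = (0 + 0) | 0 | stopped
Bisimilarity quotient blocks:
  B0 = {m0}
  B1 = {m1}
  B2 = {m2, n2}
  B3 = {n0}
  B4 = {n1}
m0 ∈ B0, n0 ∈ B3 → different blocks

not bisimilar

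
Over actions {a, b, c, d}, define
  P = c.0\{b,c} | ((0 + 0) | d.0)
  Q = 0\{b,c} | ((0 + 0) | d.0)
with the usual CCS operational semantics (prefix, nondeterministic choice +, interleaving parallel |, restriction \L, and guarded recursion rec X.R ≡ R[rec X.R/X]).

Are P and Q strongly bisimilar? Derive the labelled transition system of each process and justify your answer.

NO

P's transition system — 4 states:
  s0 = c.0\{b,c} | ((0 + 0) | d.0) has moves ··c··> s1, ··d··> s2
  s1 = 0\{b,c} | ((0 + 0) | d.0) has moves ··d··> s3
  s2 = c.0\{b,c} | ((0 + 0) | 0) has moves ··c··> s3
  s3 = 0\{b,c} | ((0 + 0) | 0) has moves deadlocked
Q's transition system — 2 states:
  t0 = 0\{b,c} | ((0 + 0) | d.0) has moves ··d··> t1
  t1 = 0\{b,c} | ((0 + 0) | 0) has moves deadlocked
Partition-refinement fixed point:
  B0 = {s0}
  B1 = {s1, t0}
  B2 = {s3, t1}
  B3 = {s2}
s0 ∈ B0, t0 ∈ B1 → different blocks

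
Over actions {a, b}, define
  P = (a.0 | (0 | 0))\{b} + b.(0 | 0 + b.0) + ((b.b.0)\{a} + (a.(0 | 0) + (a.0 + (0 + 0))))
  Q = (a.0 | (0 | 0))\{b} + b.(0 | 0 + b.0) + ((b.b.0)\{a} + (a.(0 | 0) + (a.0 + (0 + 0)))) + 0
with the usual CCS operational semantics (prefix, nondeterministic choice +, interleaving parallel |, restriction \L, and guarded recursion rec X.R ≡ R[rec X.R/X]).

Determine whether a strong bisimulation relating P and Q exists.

Reachable graph of P (7 states):
  s0 = (a.0 | (0 | 0))\{b} + b.(0 | 0 + b.0) + ((b.b.0)\{a} + (a.(0 | 0) + (a.0 + (0 + 0)))) :: =a=> s1, =a=> s2, =a=> s3, =b=> s4, =b=> s5
  s1 = (0 | (0 | 0))\{b} :: (no moves)
  s2 = 0 :: (no moves)
  s3 = 0 | 0 :: (no moves)
  s4 = (b.0)\{a} :: =b=> s6
  s5 = 0 | 0 + b.0 :: =b=> s2
  s6 = 0\{a} :: (no moves)
Reachable graph of Q (7 states):
  t0 = (a.0 | (0 | 0))\{b} + b.(0 | 0 + b.0) + ((b.b.0)\{a} + (a.(0 | 0) + (a.0 + (0 + 0)))) + 0 :: =a=> t1, =a=> t2, =a=> t3, =b=> t4, =b=> t5
  t1 = (0 | (0 | 0))\{b} :: (no moves)
  t2 = 0 :: (no moves)
  t3 = 0 | 0 :: (no moves)
  t4 = (b.0)\{a} :: =b=> t6
  t5 = 0 | 0 + b.0 :: =b=> t2
  t6 = 0\{a} :: (no moves)
Partition-refinement fixed point:
  B0 = {s0, t0}
  B1 = {s1, s2, s3, s6, t1, t2, t3, t6}
  B2 = {s4, s5, t4, t5}
s0 ∈ B0, t0 ∈ B0 → same block

P ~ Q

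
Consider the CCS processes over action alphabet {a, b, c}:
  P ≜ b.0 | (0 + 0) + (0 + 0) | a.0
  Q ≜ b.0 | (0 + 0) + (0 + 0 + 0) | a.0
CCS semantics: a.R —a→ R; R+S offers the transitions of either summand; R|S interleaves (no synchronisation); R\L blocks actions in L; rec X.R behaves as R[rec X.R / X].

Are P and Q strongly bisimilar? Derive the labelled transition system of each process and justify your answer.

LTS(P): 3 reachable states
  s0 = b.0 | (0 + 0) + (0 + 0) | a.0 | --a--▸ s1, --b--▸ s2
  s1 = (0 + 0) | 0 | ·
  s2 = 0 | (0 + 0) | ·
LTS(Q): 3 reachable states
  t0 = b.0 | (0 + 0) + (0 + 0 + 0) | a.0 | --a--▸ t1, --b--▸ t2
  t1 = (0 + 0 + 0) | 0 | ·
  t2 = 0 | (0 + 0) | ·
Coarsest stable partition (strong bisimilarity classes):
  B0 = {s0, t0}
  B1 = {s1, s2, t1, t2}
s0 ∈ B0, t0 ∈ B0 → same block

YES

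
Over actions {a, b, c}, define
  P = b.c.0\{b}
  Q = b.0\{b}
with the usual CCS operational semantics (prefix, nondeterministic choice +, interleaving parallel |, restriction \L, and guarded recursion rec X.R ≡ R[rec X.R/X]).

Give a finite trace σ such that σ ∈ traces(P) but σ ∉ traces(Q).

bc

Reachable graph of P (3 states):
  p0 = b.c.0\{b} :: —b→ p1
  p1 = c.0\{b} :: —c→ p2
  p2 = 0\{b} :: ·
Reachable graph of Q (2 states):
  q0 = b.0\{b} :: —b→ q1
  q1 = 0\{b} :: ·
Executing bc from P (initial set {p0}):
  after b @ step 1: {p1}
  after c @ step 2: {p2}
  — P admits the full trace.
Executing bc from Q (initial set {q0}):
  after b @ step 1: {q1}
  after c @ step 2: no successor for Q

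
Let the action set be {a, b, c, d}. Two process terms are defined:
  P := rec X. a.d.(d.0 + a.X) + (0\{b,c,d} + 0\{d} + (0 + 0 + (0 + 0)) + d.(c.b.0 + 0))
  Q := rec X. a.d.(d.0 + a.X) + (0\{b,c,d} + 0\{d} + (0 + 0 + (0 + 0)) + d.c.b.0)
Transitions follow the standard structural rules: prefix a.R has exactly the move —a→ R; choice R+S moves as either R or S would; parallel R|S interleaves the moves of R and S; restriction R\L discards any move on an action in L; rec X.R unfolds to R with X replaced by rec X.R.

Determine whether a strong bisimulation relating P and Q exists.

P ~ Q

P's transition system — 6 states:
  u0 = rec X. a.d.(d.0 + a.X) + (0\{b,c,d} + 0\{d} + (0 + 0 + (0 + 0)) + d.(c.b.0 + 0)) ⊢ =a=> u1, =d=> u2
  u1 = d.(d.0 + a.(rec X. a.d.(d.0 + a.X) + (0\{b,c,d} + 0\{d} + (0 + 0 + (0 + 0)) + d.(c.b.0 + 0)))) ⊢ =d=> u3
  u2 = c.b.0 + 0 ⊢ =c=> u4
  u3 = d.0 + a.(rec X. a.d.(d.0 + a.X) + (0\{b,c,d} + 0\{d} + (0 + 0 + (0 + 0)) + d.(c.b.0 + 0))) ⊢ =a=> u0, =d=> u5
  u4 = b.0 ⊢ =b=> u5
  u5 = 0 ⊢ ∅
Q's transition system — 6 states:
  v0 = rec X. a.d.(d.0 + a.X) + (0\{b,c,d} + 0\{d} + (0 + 0 + (0 + 0)) + d.c.b.0) ⊢ =a=> v1, =d=> v2
  v1 = d.(d.0 + a.(rec X. a.d.(d.0 + a.X) + (0\{b,c,d} + 0\{d} + (0 + 0 + (0 + 0)) + d.c.b.0))) ⊢ =d=> v3
  v2 = c.b.0 ⊢ =c=> v4
  v3 = d.0 + a.(rec X. a.d.(d.0 + a.X) + (0\{b,c,d} + 0\{d} + (0 + 0 + (0 + 0)) + d.c.b.0)) ⊢ =a=> v0, =d=> v5
  v4 = b.0 ⊢ =b=> v5
  v5 = 0 ⊢ ∅
Partition-refinement fixed point:
  B0 = {u0, v0}
  B1 = {u2, v2}
  B2 = {u4, v4}
  B3 = {u5, v5}
  B4 = {u1, v1}
  B5 = {u3, v3}
u0 ∈ B0, v0 ∈ B0 → same block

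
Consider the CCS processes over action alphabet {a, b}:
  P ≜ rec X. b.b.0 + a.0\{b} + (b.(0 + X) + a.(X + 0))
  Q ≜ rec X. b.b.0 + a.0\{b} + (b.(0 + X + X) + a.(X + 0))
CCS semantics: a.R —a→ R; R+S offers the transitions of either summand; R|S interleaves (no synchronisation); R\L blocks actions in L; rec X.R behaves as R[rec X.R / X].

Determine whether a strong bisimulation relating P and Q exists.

Reachable graph of P (6 states):
  s0 = rec X. b.b.0 + a.0\{b} + (b.(0 + X) + a.(X + 0)) | -a-> s1, -a-> s2, -b-> s3, -b-> s4
  s1 = (rec X. b.b.0 + a.0\{b} + (b.(0 + X) + a.(X + 0))) + 0 | -a-> s1, -a-> s2, -b-> s3, -b-> s4
  s2 = 0\{b} | ·
  s3 = 0 + (rec X. b.b.0 + a.0\{b} + (b.(0 + X) + a.(X + 0))) | -a-> s1, -a-> s2, -b-> s3, -b-> s4
  s4 = b.0 | -b-> s5
  s5 = 0 | ·
Reachable graph of Q (6 states):
  t0 = rec X. b.b.0 + a.0\{b} + (b.(0 + X + X) + a.(X + 0)) | -a-> t1, -a-> t2, -b-> t3, -b-> t4
  t1 = (rec X. b.b.0 + a.0\{b} + (b.(0 + X + X) + a.(X + 0))) + 0 | -a-> t1, -a-> t2, -b-> t3, -b-> t4
  t2 = 0\{b} | ·
  t3 = 0 + (rec X. b.b.0 + a.0\{b} + (b.(0 + X + X) + a.(X + 0))) + (rec X. b.b.0 + a.0\{b} + (b.(0 + X + X) + a.(X + 0))) | -a-> t1, -a-> t2, -b-> t3, -b-> t4
  t4 = b.0 | -b-> t5
  t5 = 0 | ·
Partition-refinement fixed point:
  B0 = {s0, s1, s3, t0, t1, t3}
  B1 = {s2, s5, t2, t5}
  B2 = {s4, t4}
s0 ∈ B0, t0 ∈ B0 → same block

bisimilar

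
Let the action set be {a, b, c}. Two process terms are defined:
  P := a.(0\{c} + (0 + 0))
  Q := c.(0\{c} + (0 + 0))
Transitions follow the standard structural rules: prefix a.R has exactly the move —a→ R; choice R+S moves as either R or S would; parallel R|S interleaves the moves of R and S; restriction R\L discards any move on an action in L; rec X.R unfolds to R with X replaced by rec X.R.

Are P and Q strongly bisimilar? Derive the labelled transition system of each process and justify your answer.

LTS(P): 2 reachable states
  u0 = a.(0\{c} + (0 + 0)) | --a--▸ u1
  u1 = 0\{c} + (0 + 0) | deadlocked
LTS(Q): 2 reachable states
  v0 = c.(0\{c} + (0 + 0)) | --c--▸ v1
  v1 = 0\{c} + (0 + 0) | deadlocked
Bisimilarity quotient blocks:
  B0 = {u0}
  B1 = {u1, v1}
  B2 = {v0}
u0 ∈ B0, v0 ∈ B2 → different blocks

P ≁ Q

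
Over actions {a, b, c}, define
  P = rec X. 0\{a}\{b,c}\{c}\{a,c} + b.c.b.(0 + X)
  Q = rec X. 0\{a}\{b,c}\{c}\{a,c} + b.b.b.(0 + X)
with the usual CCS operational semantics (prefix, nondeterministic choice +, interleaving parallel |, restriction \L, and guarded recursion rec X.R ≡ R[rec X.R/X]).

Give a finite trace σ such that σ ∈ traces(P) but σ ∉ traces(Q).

bc

Reachable graph of P (4 states):
  s0 = rec X. 0\{a}\{b,c}\{c}\{a,c} + b.c.b.(0 + X) | ··b··> s1
  s1 = c.b.(0 + (rec X. 0\{a}\{b,c}\{c}\{a,c} + b.c.b.(0 + X))) | ··c··> s2
  s2 = b.(0 + (rec X. 0\{a}\{b,c}\{c}\{a,c} + b.c.b.(0 + X))) | ··b··> s3
  s3 = 0 + (rec X. 0\{a}\{b,c}\{c}\{a,c} + b.c.b.(0 + X)) | ··b··> s1
Reachable graph of Q (4 states):
  t0 = rec X. 0\{a}\{b,c}\{c}\{a,c} + b.b.b.(0 + X) | ··b··> t1
  t1 = b.b.(0 + (rec X. 0\{a}\{b,c}\{c}\{a,c} + b.b.b.(0 + X))) | ··b··> t2
  t2 = b.(0 + (rec X. 0\{a}\{b,c}\{c}\{a,c} + b.b.b.(0 + X))) | ··b··> t3
  t3 = 0 + (rec X. 0\{a}\{b,c}\{c}\{a,c} + b.b.b.(0 + X)) | ··b··> t1
Trace ⟨bc⟩ through P, begin at {s0}:
  [1] b ⇒ {s1}
  [2] c ⇒ {s2}
  P completes σ.
Trace ⟨bc⟩ through Q, begin at {t0}:
  [1] b ⇒ {t1}
  [2] c ⇒ ∅ (Q stuck)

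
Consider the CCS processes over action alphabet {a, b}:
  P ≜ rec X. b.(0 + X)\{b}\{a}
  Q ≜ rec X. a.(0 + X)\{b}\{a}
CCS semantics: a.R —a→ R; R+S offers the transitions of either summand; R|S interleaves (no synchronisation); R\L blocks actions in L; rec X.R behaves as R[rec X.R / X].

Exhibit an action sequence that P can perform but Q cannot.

LTS(P): 2 reachable states
  m0 = rec X. b.(0 + X)\{b}\{a} → —b→ m1
  m1 = (0 + (rec X. b.(0 + X)\{b}\{a}))\{b}\{a} → deadlocked
LTS(Q): 2 reachable states
  n0 = rec X. a.(0 + X)\{b}\{a} → —a→ n1
  n1 = (0 + (rec X. a.(0 + X)\{b}\{a}))\{b}\{a} → deadlocked
Trace ⟨b⟩ through P, begin at {m0}:
  after b @ step 1: {m1}
  ✓ P
Trace ⟨b⟩ through Q, begin at {n0}:
  after b @ step 1: ∅  — Q cannot continue

b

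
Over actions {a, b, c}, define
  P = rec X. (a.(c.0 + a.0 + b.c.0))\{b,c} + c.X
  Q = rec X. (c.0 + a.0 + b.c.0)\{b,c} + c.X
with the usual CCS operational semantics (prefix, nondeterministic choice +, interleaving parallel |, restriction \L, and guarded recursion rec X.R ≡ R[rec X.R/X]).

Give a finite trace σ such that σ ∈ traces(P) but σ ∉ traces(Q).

LTS(P): 3 reachable states
  m0 = rec X. (a.(c.0 + a.0 + b.c.0))\{b,c} + c.X :: =a=> m1, =c=> m0
  m1 = (c.0 + a.0 + b.c.0)\{b,c} :: =a=> m2
  m2 = 0\{b,c} :: ∅
LTS(Q): 2 reachable states
  n0 = rec X. (c.0 + a.0 + b.c.0)\{b,c} + c.X :: =a=> n1, =c=> n0
  n1 = 0\{b,c} :: ∅
Trace ⟨aa⟩ through P, begin at {m0}:
  step 1 (a): {m1}
  step 2 (a): {m2}
  — P admits the full trace.
Trace ⟨aa⟩ through Q, begin at {n0}:
  step 1 (a): {n1}
  step 2 (a): ∅  — Q cannot continue

aa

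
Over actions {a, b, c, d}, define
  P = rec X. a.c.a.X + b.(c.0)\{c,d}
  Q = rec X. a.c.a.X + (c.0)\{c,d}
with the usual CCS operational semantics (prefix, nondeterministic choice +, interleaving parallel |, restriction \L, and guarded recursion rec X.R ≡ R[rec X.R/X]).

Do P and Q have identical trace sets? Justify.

LTS(P): 4 reachable states
  u0 = rec X. a.c.a.X + b.(c.0)\{c,d} ⊢ —a→ u1, —b→ u2
  u1 = c.a.(rec X. a.c.a.X + b.(c.0)\{c,d}) ⊢ —c→ u3
  u2 = (c.0)\{c,d} ⊢ ·
  u3 = a.(rec X. a.c.a.X + b.(c.0)\{c,d}) ⊢ —a→ u0
LTS(Q): 3 reachable states
  v0 = rec X. a.c.a.X + (c.0)\{c,d} ⊢ —a→ v1
  v1 = c.a.(rec X. a.c.a.X + (c.0)\{c,d}) ⊢ —c→ v2
  v2 = a.(rec X. a.c.a.X + (c.0)\{c,d}) ⊢ —a→ v0
Run σ = ⟨b⟩ on P: start {u0}
  step 1 (b): {u2}
  P completes σ.
Run σ = ⟨b⟩ on Q: start {v0}
  step 1 (b): ∅ (Q stuck)

trace-distinct — witness ⟨b⟩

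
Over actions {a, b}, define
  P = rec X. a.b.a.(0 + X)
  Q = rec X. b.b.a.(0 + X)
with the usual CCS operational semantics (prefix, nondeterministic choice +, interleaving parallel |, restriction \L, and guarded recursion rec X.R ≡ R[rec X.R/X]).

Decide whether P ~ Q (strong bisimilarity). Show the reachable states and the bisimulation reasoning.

NO

LTS(P): 4 reachable states
  m0 = rec X. a.b.a.(0 + X) | --a--▸ m1
  m1 = b.a.(0 + (rec X. a.b.a.(0 + X))) | --b--▸ m2
  m2 = a.(0 + (rec X. a.b.a.(0 + X))) | --a--▸ m3
  m3 = 0 + (rec X. a.b.a.(0 + X)) | --a--▸ m1
LTS(Q): 4 reachable states
  n0 = rec X. b.b.a.(0 + X) | --b--▸ n1
  n1 = b.a.(0 + (rec X. b.b.a.(0 + X))) | --b--▸ n2
  n2 = a.(0 + (rec X. b.b.a.(0 + X))) | --a--▸ n3
  n3 = 0 + (rec X. b.b.a.(0 + X)) | --b--▸ n1
Coarsest stable partition (strong bisimilarity classes):
  B0 = {m0, m3}
  B1 = {m1}
  B2 = {m2}
  B3 = {n0, n3}
  B4 = {n1}
  B5 = {n2}
m0 ∈ B0, n0 ∈ B3 → different blocks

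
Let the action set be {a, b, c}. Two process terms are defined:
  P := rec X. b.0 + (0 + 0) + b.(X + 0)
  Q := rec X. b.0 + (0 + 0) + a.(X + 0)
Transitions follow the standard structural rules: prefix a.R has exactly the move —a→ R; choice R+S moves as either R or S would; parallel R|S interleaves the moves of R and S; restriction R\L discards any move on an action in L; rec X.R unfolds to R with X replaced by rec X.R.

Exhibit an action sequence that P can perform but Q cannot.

bb

Reachable graph of P (3 states):
  s0 = rec X. b.0 + (0 + 0) + b.(X + 0) has moves —b→ s1, —b→ s2
  s1 = (rec X. b.0 + (0 + 0) + b.(X + 0)) + 0 has moves —b→ s1, —b→ s2
  s2 = 0 has moves deadlocked
Reachable graph of Q (3 states):
  t0 = rec X. b.0 + (0 + 0) + a.(X + 0) has moves —a→ t1, —b→ t2
  t1 = (rec X. b.0 + (0 + 0) + a.(X + 0)) + 0 has moves —a→ t1, —b→ t2
  t2 = 0 has moves deadlocked
Trace ⟨bb⟩ through P, begin at {s0}:
  step 1 (b): {s1, s2}
  step 2 (b): {s1, s2}
  ✓ P
Trace ⟨bb⟩ through Q, begin at {t0}:
  step 1 (b): {t2}
  step 2 (b): no successor for Q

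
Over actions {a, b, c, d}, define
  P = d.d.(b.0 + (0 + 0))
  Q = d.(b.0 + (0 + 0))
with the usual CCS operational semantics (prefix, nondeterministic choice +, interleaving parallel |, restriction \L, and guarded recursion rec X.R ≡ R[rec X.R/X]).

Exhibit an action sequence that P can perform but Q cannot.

P's transition system — 4 states:
  u0 = d.d.(b.0 + (0 + 0)) → —d→ u1
  u1 = d.(b.0 + (0 + 0)) → —d→ u2
  u2 = b.0 + (0 + 0) → —b→ u3
  u3 = 0 → deadlocked
Q's transition system — 3 states:
  v0 = d.(b.0 + (0 + 0)) → —d→ v1
  v1 = b.0 + (0 + 0) → —b→ v2
  v2 = 0 → deadlocked
Executing dd from P (initial set {u0}):
  [1] d ⇒ {u1}
  [2] d ⇒ {u2}
  ✓ P
Executing dd from Q (initial set {v0}):
  [1] d ⇒ {v1}
  [2] d ⇒ ∅  — Q cannot continue

dd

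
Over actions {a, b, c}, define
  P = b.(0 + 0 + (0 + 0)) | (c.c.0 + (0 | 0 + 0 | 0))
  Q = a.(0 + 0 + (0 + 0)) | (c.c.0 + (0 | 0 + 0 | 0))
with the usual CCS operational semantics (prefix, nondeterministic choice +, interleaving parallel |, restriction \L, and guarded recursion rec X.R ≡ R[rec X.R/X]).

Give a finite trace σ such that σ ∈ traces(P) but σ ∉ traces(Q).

P's transition system — 6 states:
  s0 = b.(0 + 0 + (0 + 0)) | (c.c.0 + (0 | 0 + 0 | 0)) | =b=> s1, =c=> s2
  s1 = (0 + 0 + (0 + 0)) | (c.c.0 + (0 | 0 + 0 | 0)) | =c=> s3
  s2 = b.(0 + 0 + (0 + 0)) | c.0 | =b=> s3, =c=> s4
  s3 = (0 + 0 + (0 + 0)) | c.0 | =c=> s5
  s4 = b.(0 + 0 + (0 + 0)) | 0 | =b=> s5
  s5 = (0 + 0 + (0 + 0)) | 0 | deadlocked
Q's transition system — 6 states:
  t0 = a.(0 + 0 + (0 + 0)) | (c.c.0 + (0 | 0 + 0 | 0)) | =a=> t1, =c=> t2
  t1 = (0 + 0 + (0 + 0)) | (c.c.0 + (0 | 0 + 0 | 0)) | =c=> t3
  t2 = a.(0 + 0 + (0 + 0)) | c.0 | =a=> t3, =c=> t4
  t3 = (0 + 0 + (0 + 0)) | c.0 | =c=> t5
  t4 = a.(0 + 0 + (0 + 0)) | 0 | =a=> t5
  t5 = (0 + 0 + (0 + 0)) | 0 | deadlocked
Trace ⟨b⟩ through P, begin at {s0}:
  step 1 (b): {s1}
  — P admits the full trace.
Trace ⟨b⟩ through Q, begin at {t0}:
  step 1 (b): ∅ (Q stuck)

b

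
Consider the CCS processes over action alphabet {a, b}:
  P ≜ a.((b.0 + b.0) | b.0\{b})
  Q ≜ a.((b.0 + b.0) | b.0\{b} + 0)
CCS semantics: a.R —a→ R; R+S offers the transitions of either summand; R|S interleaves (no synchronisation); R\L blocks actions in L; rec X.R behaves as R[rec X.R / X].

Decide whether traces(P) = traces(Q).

traces(P) = traces(Q)

P's transition system — 5 states:
  m0 = a.((b.0 + b.0) | b.0\{b}) ⊢ ··a··> m1
  m1 = (b.0 + b.0) | b.0\{b} ⊢ ··b··> m2, ··b··> m3
  m2 = (b.0 + b.0) | 0\{b} ⊢ ··b··> m4
  m3 = 0 | b.0\{b} ⊢ ··b··> m4
  m4 = 0 | 0\{b} ⊢ (no moves)
Q's transition system — 5 states:
  n0 = a.((b.0 + b.0) | b.0\{b} + 0) ⊢ ··a··> n1
  n1 = (b.0 + b.0) | b.0\{b} + 0 ⊢ ··b··> n2, ··b··> n3
  n2 = (b.0 + b.0) | 0\{b} ⊢ ··b··> n4
  n3 = 0 | b.0\{b} ⊢ ··b··> n4
  n4 = 0 | 0\{b} ⊢ (no moves)
Coarsest stable partition (strong bisimilarity classes):
  B0 = {m0, n0}
  B1 = {m1, n1}
  B2 = {m2, m3, n2, n3}
  B3 = {m4, n4}
m0 ∈ B0, n0 ∈ B0 → same block
Bisimilar ⇒ trace-equivalent.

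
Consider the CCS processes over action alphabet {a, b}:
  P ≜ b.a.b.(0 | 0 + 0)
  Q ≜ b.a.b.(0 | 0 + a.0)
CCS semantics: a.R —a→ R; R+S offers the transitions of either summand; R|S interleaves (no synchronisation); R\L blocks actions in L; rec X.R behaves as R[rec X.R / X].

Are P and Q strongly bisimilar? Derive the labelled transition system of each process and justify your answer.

P's transition system — 4 states:
  u0 = b.a.b.(0 | 0 + 0) | ··b··> u1
  u1 = a.b.(0 | 0 + 0) | ··a··> u2
  u2 = b.(0 | 0 + 0) | ··b··> u3
  u3 = 0 | 0 + 0 | ∅
Q's transition system — 5 states:
  v0 = b.a.b.(0 | 0 + a.0) | ··b··> v1
  v1 = a.b.(0 | 0 + a.0) | ··a··> v2
  v2 = b.(0 | 0 + a.0) | ··b··> v3
  v3 = 0 | 0 + a.0 | ··a··> v4
  v4 = 0 | ∅
Partition-refinement fixed point:
  B0 = {u0}
  B1 = {u1}
  B2 = {u2}
  B3 = {u3, v4}
  B4 = {v0}
  B5 = {v1}
  B6 = {v2}
  B7 = {v3}
u0 ∈ B0, v0 ∈ B4 → different blocks

not bisimilar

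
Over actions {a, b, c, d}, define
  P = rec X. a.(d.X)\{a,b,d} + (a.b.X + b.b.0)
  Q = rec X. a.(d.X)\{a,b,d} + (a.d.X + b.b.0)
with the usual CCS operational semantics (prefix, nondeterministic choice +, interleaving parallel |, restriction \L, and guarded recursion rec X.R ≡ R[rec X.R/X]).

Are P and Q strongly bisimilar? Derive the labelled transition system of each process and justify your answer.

P ≁ Q

LTS(P): 5 reachable states
  u0 = rec X. a.(d.X)\{a,b,d} + (a.b.X + b.b.0) has moves =a=> u1, =a=> u2, =b=> u3
  u1 = (d.(rec X. a.(d.X)\{a,b,d} + (a.b.X + b.b.0)))\{a,b,d} has moves (no moves)
  u2 = b.(rec X. a.(d.X)\{a,b,d} + (a.b.X + b.b.0)) has moves =b=> u0
  u3 = b.0 has moves =b=> u4
  u4 = 0 has moves (no moves)
LTS(Q): 5 reachable states
  v0 = rec X. a.(d.X)\{a,b,d} + (a.d.X + b.b.0) has moves =a=> v1, =a=> v2, =b=> v3
  v1 = (d.(rec X. a.(d.X)\{a,b,d} + (a.d.X + b.b.0)))\{a,b,d} has moves (no moves)
  v2 = d.(rec X. a.(d.X)\{a,b,d} + (a.d.X + b.b.0)) has moves =d=> v0
  v3 = b.0 has moves =b=> v4
  v4 = 0 has moves (no moves)
Coarsest stable partition (strong bisimilarity classes):
  B0 = {u0}
  B1 = {u2}
  B2 = {u3, v3}
  B3 = {u1, u4, v1, v4}
  B4 = {v0}
  B5 = {v2}
u0 ∈ B0, v0 ∈ B4 → different blocks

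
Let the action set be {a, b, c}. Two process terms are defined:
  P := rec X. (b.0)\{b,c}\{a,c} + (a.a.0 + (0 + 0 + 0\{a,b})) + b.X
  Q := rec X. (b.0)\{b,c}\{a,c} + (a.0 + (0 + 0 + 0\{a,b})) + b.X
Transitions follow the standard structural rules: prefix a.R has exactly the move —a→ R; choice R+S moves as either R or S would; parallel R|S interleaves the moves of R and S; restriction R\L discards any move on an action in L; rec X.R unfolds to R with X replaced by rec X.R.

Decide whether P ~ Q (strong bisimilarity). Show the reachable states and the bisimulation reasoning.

P ≁ Q

P's transition system — 3 states:
  s0 = rec X. (b.0)\{b,c}\{a,c} + (a.a.0 + (0 + 0 + 0\{a,b})) + b.X → -a-> s1, -b-> s0
  s1 = a.0 → -a-> s2
  s2 = 0 → deadlocked
Q's transition system — 2 states:
  t0 = rec X. (b.0)\{b,c}\{a,c} + (a.0 + (0 + 0 + 0\{a,b})) + b.X → -a-> t1, -b-> t0
  t1 = 0 → deadlocked
Coarsest stable partition (strong bisimilarity classes):
  B0 = {s0}
  B1 = {s1}
  B2 = {s2, t1}
  B3 = {t0}
s0 ∈ B0, t0 ∈ B3 → different blocks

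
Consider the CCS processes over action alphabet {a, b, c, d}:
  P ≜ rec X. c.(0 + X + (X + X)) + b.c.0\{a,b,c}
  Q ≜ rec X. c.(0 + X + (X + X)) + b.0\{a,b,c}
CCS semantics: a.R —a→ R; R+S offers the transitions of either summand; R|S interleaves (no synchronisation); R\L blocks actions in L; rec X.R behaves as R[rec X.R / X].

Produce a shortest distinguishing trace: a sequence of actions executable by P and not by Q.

bc

Reachable graph of P (4 states):
  p0 = rec X. c.(0 + X + (X + X)) + b.c.0\{a,b,c} has moves =b=> p1, =c=> p2
  p1 = c.0\{a,b,c} has moves =c=> p3
  p2 = 0 + (rec X. c.(0 + X + (X + X)) + b.c.0\{a,b,c}) + ((rec X. c.(0 + X + (X + X)) + b.c.0\{a,b,c}) + (rec X. c.(0 + X + (X + X)) + b.c.0\{a,b,c})) has moves =b=> p1, =c=> p2
  p3 = 0\{a,b,c} has moves deadlocked
Reachable graph of Q (3 states):
  q0 = rec X. c.(0 + X + (X + X)) + b.0\{a,b,c} has moves =b=> q1, =c=> q2
  q1 = 0\{a,b,c} has moves deadlocked
  q2 = 0 + (rec X. c.(0 + X + (X + X)) + b.0\{a,b,c}) + ((rec X. c.(0 + X + (X + X)) + b.0\{a,b,c}) + (rec X. c.(0 + X + (X + X)) + b.0\{a,b,c})) has moves =b=> q1, =c=> q2
Executing bc from P (initial set {p0}):
  [1] b ⇒ {p1}
  [2] c ⇒ {p3}
  ✓ P
Executing bc from Q (initial set {q0}):
  [1] b ⇒ {q1}
  [2] c ⇒ ∅  — Q cannot continue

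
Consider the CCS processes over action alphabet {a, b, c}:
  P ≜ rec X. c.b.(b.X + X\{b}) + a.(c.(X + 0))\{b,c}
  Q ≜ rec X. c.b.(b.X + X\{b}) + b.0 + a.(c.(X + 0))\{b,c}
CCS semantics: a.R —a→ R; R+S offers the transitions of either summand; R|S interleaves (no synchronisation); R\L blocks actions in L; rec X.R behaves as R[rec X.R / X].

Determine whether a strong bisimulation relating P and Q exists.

NO

Reachable graph of P (6 states):
  p0 = rec X. c.b.(b.X + X\{b}) + a.(c.(X + 0))\{b,c} :: —a→ p1, —c→ p2
  p1 = (c.((rec X. c.b.(b.X + X\{b}) + a.(c.(X + 0))\{b,c}) + 0))\{b,c} :: deadlocked
  p2 = b.(b.(rec X. c.b.(b.X + X\{b}) + a.(c.(X + 0))\{b,c}) + (rec X. c.b.(b.X + X\{b}) + a.(c.(X + 0))\{b,c})\{b}) :: —b→ p3
  p3 = b.(rec X. c.b.(b.X + X\{b}) + a.(c.(X + 0))\{b,c}) + (rec X. c.b.(b.X + X\{b}) + a.(c.(X + 0))\{b,c})\{b} :: —a→ p4, —b→ p0, —c→ p5
  p4 = (c.((rec X. c.b.(b.X + X\{b}) + a.(c.(X + 0))\{b,c}) + 0))\{b,c}\{b} :: deadlocked
  p5 = (b.(b.(rec X. c.b.(b.X + X\{b}) + a.(c.(X + 0))\{b,c}) + (rec X. c.b.(b.X + X\{b}) + a.(c.(X + 0))\{b,c})\{b}))\{b} :: deadlocked
Reachable graph of Q (7 states):
  q0 = rec X. c.b.(b.X + X\{b}) + b.0 + a.(c.(X + 0))\{b,c} :: —a→ q1, —b→ q2, —c→ q3
  q1 = (c.((rec X. c.b.(b.X + X\{b}) + b.0 + a.(c.(X + 0))\{b,c}) + 0))\{b,c} :: deadlocked
  q2 = 0 :: deadlocked
  q3 = b.(b.(rec X. c.b.(b.X + X\{b}) + b.0 + a.(c.(X + 0))\{b,c}) + (rec X. c.b.(b.X + X\{b}) + b.0 + a.(c.(X + 0))\{b,c})\{b}) :: —b→ q4
  q4 = b.(rec X. c.b.(b.X + X\{b}) + b.0 + a.(c.(X + 0))\{b,c}) + (rec X. c.b.(b.X + X\{b}) + b.0 + a.(c.(X + 0))\{b,c})\{b} :: —a→ q5, —b→ q0, —c→ q6
  q5 = (c.((rec X. c.b.(b.X + X\{b}) + b.0 + a.(c.(X + 0))\{b,c}) + 0))\{b,c}\{b} :: deadlocked
  q6 = (b.(b.(rec X. c.b.(b.X + X\{b}) + b.0 + a.(c.(X + 0))\{b,c}) + (rec X. c.b.(b.X + X\{b}) + b.0 + a.(c.(X + 0))\{b,c})\{b}))\{b} :: deadlocked
Bisimilarity quotient blocks:
  B0 = {p0}
  B1 = {p2}
  B2 = {p3}
  B3 = {p1, p4, p5, q1, q2, q5, q6}
  B4 = {q0}
  B5 = {q3}
  B6 = {q4}
p0 ∈ B0, q0 ∈ B4 → different blocks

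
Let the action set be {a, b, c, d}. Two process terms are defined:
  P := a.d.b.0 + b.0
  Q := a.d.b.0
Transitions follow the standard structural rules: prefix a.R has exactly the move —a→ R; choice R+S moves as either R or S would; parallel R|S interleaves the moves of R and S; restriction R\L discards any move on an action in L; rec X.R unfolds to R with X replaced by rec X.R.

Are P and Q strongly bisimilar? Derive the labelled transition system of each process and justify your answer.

P's transition system — 4 states:
  m0 = a.d.b.0 + b.0 → =a=> m1, =b=> m2
  m1 = d.b.0 → =d=> m3
  m2 = 0 → (no moves)
  m3 = b.0 → =b=> m2
Q's transition system — 4 states:
  n0 = a.d.b.0 → =a=> n1
  n1 = d.b.0 → =d=> n2
  n2 = b.0 → =b=> n3
  n3 = 0 → (no moves)
Coarsest stable partition (strong bisimilarity classes):
  B0 = {m0}
  B1 = {m1, n1}
  B2 = {m3, n2}
  B3 = {m2, n3}
  B4 = {n0}
m0 ∈ B0, n0 ∈ B4 → different blocks

NO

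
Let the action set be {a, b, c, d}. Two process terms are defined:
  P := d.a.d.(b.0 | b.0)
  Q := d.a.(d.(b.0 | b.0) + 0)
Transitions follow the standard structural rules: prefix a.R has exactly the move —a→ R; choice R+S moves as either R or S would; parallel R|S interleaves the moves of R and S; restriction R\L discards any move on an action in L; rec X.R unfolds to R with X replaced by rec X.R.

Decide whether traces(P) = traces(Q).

trace-equivalent

P's transition system — 7 states:
  p0 = d.a.d.(b.0 | b.0) | —d→ p1
  p1 = a.d.(b.0 | b.0) | —a→ p2
  p2 = d.(b.0 | b.0) | —d→ p3
  p3 = b.0 | b.0 | —b→ p4, —b→ p5
  p4 = 0 | b.0 | —b→ p6
  p5 = b.0 | 0 | —b→ p6
  p6 = 0 | 0 | ∅
Q's transition system — 7 states:
  q0 = d.a.(d.(b.0 | b.0) + 0) | —d→ q1
  q1 = a.(d.(b.0 | b.0) + 0) | —a→ q2
  q2 = d.(b.0 | b.0) + 0 | —d→ q3
  q3 = b.0 | b.0 | —b→ q4, —b→ q5
  q4 = 0 | b.0 | —b→ q6
  q5 = b.0 | 0 | —b→ q6
  q6 = 0 | 0 | ∅
Coarsest stable partition (strong bisimilarity classes):
  B0 = {p0, q0}
  B1 = {p1, q1}
  B2 = {p2, q2}
  B3 = {p3, q3}
  B4 = {p4, p5, q4, q5}
  B5 = {p6, q6}
p0 ∈ B0, q0 ∈ B0 → same block
Bisimilar ⇒ trace-equivalent.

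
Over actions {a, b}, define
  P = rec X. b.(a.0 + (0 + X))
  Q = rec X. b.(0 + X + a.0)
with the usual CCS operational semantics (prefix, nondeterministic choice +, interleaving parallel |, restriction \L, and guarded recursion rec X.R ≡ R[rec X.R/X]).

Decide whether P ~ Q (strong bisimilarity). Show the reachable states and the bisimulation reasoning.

LTS(P): 3 reachable states
  m0 = rec X. b.(a.0 + (0 + X)) ⊢ —b→ m1
  m1 = a.0 + (0 + (rec X. b.(a.0 + (0 + X)))) ⊢ —a→ m2, —b→ m1
  m2 = 0 ⊢ (no moves)
LTS(Q): 3 reachable states
  n0 = rec X. b.(0 + X + a.0) ⊢ —b→ n1
  n1 = 0 + (rec X. b.(0 + X + a.0)) + a.0 ⊢ —a→ n2, —b→ n1
  n2 = 0 ⊢ (no moves)
Partition-refinement fixed point:
  B0 = {m0, n0}
  B1 = {m1, n1}
  B2 = {m2, n2}
m0 ∈ B0, n0 ∈ B0 → same block

P ~ Q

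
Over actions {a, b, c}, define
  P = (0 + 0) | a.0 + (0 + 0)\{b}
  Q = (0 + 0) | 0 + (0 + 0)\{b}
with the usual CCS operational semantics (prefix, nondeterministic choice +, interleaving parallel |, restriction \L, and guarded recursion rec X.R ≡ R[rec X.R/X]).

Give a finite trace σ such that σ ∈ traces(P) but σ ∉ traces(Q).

a

Reachable graph of P (2 states):
  s0 = (0 + 0) | a.0 + (0 + 0)\{b} | =a=> s1
  s1 = (0 + 0) | 0 | ∅
Reachable graph of Q (1 states):
  t0 = (0 + 0) | 0 + (0 + 0)\{b} | ∅
Run σ = ⟨a⟩ on P: start {s0}
  step 1 (a): {s1}
  ✓ P
Run σ = ⟨a⟩ on Q: start {t0}
  step 1 (a): ∅ (Q stuck)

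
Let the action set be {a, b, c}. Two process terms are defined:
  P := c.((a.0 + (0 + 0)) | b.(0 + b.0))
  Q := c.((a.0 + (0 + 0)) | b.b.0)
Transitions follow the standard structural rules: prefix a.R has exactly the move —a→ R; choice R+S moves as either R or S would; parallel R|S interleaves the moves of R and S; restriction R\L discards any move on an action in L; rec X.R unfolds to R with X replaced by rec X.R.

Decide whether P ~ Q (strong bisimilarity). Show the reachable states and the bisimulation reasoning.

P's transition system — 7 states:
  u0 = c.((a.0 + (0 + 0)) | b.(0 + b.0)) has moves —c→ u1
  u1 = (a.0 + (0 + 0)) | b.(0 + b.0) has moves —a→ u2, —b→ u3
  u2 = 0 | b.(0 + b.0) has moves —b→ u4
  u3 = (a.0 + (0 + 0)) | (0 + b.0) has moves —a→ u4, —b→ u5
  u4 = 0 | (0 + b.0) has moves —b→ u6
  u5 = (a.0 + (0 + 0)) | 0 has moves —a→ u6
  u6 = 0 | 0 has moves (no moves)
Q's transition system — 7 states:
  v0 = c.((a.0 + (0 + 0)) | b.b.0) has moves —c→ v1
  v1 = (a.0 + (0 + 0)) | b.b.0 has moves —a→ v2, —b→ v3
  v2 = 0 | b.b.0 has moves —b→ v4
  v3 = (a.0 + (0 + 0)) | b.0 has moves —a→ v4, —b→ v5
  v4 = 0 | b.0 has moves —b→ v6
  v5 = (a.0 + (0 + 0)) | 0 has moves —a→ v6
  v6 = 0 | 0 has moves (no moves)
Partition-refinement fixed point:
  B0 = {u0, v0}
  B1 = {u1, v1}
  B2 = {u2, v2}
  B3 = {u4, v4}
  B4 = {u6, v6}
  B5 = {u3, v3}
  B6 = {u5, v5}
u0 ∈ B0, v0 ∈ B0 → same block

P ~ Q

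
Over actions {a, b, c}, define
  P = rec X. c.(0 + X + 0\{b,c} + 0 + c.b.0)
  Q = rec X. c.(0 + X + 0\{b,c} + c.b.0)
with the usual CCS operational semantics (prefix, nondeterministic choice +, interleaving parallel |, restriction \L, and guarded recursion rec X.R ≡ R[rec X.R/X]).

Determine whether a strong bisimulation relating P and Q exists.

P's transition system — 4 states:
  s0 = rec X. c.(0 + X + 0\{b,c} + 0 + c.b.0) | —c→ s1
  s1 = 0 + (rec X. c.(0 + X + 0\{b,c} + 0 + c.b.0)) + 0\{b,c} + 0 + c.b.0 | —c→ s1, —c→ s2
  s2 = b.0 | —b→ s3
  s3 = 0 | stopped
Q's transition system — 4 states:
  t0 = rec X. c.(0 + X + 0\{b,c} + c.b.0) | —c→ t1
  t1 = 0 + (rec X. c.(0 + X + 0\{b,c} + c.b.0)) + 0\{b,c} + c.b.0 | —c→ t1, —c→ t2
  t2 = b.0 | —b→ t3
  t3 = 0 | stopped
Partition-refinement fixed point:
  B0 = {s0, t0}
  B1 = {s1, t1}
  B2 = {s2, t2}
  B3 = {s3, t3}
s0 ∈ B0, t0 ∈ B0 → same block

bisimilar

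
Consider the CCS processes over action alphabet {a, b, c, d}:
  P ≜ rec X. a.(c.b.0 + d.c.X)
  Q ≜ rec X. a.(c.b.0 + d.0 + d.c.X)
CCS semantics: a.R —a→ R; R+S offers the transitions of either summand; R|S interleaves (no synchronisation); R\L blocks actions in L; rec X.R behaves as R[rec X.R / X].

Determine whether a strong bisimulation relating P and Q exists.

P's transition system — 5 states:
  m0 = rec X. a.(c.b.0 + d.c.X) has moves ··a··> m1
  m1 = c.b.0 + d.c.(rec X. a.(c.b.0 + d.c.X)) has moves ··c··> m2, ··d··> m3
  m2 = b.0 has moves ··b··> m4
  m3 = c.(rec X. a.(c.b.0 + d.c.X)) has moves ··c··> m0
  m4 = 0 has moves (no moves)
Q's transition system — 5 states:
  n0 = rec X. a.(c.b.0 + d.0 + d.c.X) has moves ··a··> n1
  n1 = c.b.0 + d.0 + d.c.(rec X. a.(c.b.0 + d.0 + d.c.X)) has moves ··c··> n2, ··d··> n3, ··d··> n4
  n2 = b.0 has moves ··b··> n3
  n3 = 0 has moves (no moves)
  n4 = c.(rec X. a.(c.b.0 + d.0 + d.c.X)) has moves ··c··> n0
Bisimilarity quotient blocks:
  B0 = {m0}
  B1 = {m1}
  B2 = {m3}
  B3 = {m2, n2}
  B4 = {m4, n3}
  B5 = {n0}
  B6 = {n1}
  B7 = {n4}
m0 ∈ B0, n0 ∈ B5 → different blocks

not bisimilar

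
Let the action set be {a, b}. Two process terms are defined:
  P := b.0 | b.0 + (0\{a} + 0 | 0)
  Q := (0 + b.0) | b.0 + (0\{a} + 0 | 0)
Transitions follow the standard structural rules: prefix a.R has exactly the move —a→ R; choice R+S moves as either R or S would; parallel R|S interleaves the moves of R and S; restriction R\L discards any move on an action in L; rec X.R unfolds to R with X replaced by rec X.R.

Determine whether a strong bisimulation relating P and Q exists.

P ~ Q

LTS(P): 4 reachable states
  u0 = b.0 | b.0 + (0\{a} + 0 | 0) | --b--▸ u1, --b--▸ u2
  u1 = 0 | b.0 | --b--▸ u3
  u2 = b.0 | 0 | --b--▸ u3
  u3 = 0 | 0 | ∅
LTS(Q): 4 reachable states
  v0 = (0 + b.0) | b.0 + (0\{a} + 0 | 0) | --b--▸ v1, --b--▸ v2
  v1 = (0 + b.0) | 0 | --b--▸ v3
  v2 = 0 | b.0 | --b--▸ v3
  v3 = 0 | 0 | ∅
Coarsest stable partition (strong bisimilarity classes):
  B0 = {u0, v0}
  B1 = {u1, u2, v1, v2}
  B2 = {u3, v3}
u0 ∈ B0, v0 ∈ B0 → same block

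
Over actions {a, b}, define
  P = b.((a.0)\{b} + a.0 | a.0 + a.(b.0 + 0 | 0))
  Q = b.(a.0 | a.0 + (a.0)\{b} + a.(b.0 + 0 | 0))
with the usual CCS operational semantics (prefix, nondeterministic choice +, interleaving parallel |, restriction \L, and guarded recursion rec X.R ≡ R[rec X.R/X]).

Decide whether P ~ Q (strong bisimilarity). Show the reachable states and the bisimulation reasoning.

bisimilar

P's transition system — 8 states:
  p0 = b.((a.0)\{b} + a.0 | a.0 + a.(b.0 + 0 | 0)) → -b-> p1
  p1 = (a.0)\{b} + a.0 | a.0 + a.(b.0 + 0 | 0) → -a-> p2, -a-> p3, -a-> p4, -a-> p5
  p2 = 0 | a.0 → -a-> p6
  p3 = 0\{b} → ∅
  p4 = a.0 | 0 → -a-> p6
  p5 = b.0 + 0 | 0 → -b-> p7
  p6 = 0 | 0 → ∅
  p7 = 0 → ∅
Q's transition system — 8 states:
  q0 = b.(a.0 | a.0 + (a.0)\{b} + a.(b.0 + 0 | 0)) → -b-> q1
  q1 = a.0 | a.0 + (a.0)\{b} + a.(b.0 + 0 | 0) → -a-> q2, -a-> q3, -a-> q4, -a-> q5
  q2 = 0 | a.0 → -a-> q6
  q3 = 0\{b} → ∅
  q4 = a.0 | 0 → -a-> q6
  q5 = b.0 + 0 | 0 → -b-> q7
  q6 = 0 | 0 → ∅
  q7 = 0 → ∅
Partition-refinement fixed point:
  B0 = {p0, q0}
  B1 = {p1, q1}
  B2 = {p5, q5}
  B3 = {p3, p6, p7, q3, q6, q7}
  B4 = {p2, p4, q2, q4}
p0 ∈ B0, q0 ∈ B0 → same block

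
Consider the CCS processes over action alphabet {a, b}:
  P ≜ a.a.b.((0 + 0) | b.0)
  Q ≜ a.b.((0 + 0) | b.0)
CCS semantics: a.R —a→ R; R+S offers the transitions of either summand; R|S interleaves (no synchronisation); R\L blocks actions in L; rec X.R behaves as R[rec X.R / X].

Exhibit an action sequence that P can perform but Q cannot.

P's transition system — 5 states:
  s0 = a.a.b.((0 + 0) | b.0) :: =a=> s1
  s1 = a.b.((0 + 0) | b.0) :: =a=> s2
  s2 = b.((0 + 0) | b.0) :: =b=> s3
  s3 = (0 + 0) | b.0 :: =b=> s4
  s4 = (0 + 0) | 0 :: ·
Q's transition system — 4 states:
  t0 = a.b.((0 + 0) | b.0) :: =a=> t1
  t1 = b.((0 + 0) | b.0) :: =b=> t2
  t2 = (0 + 0) | b.0 :: =b=> t3
  t3 = (0 + 0) | 0 :: ·
Trace ⟨aa⟩ through P, begin at {s0}:
  [1] a ⇒ {s1}
  [2] a ⇒ {s2}
  P completes σ.
Trace ⟨aa⟩ through Q, begin at {t0}:
  [1] a ⇒ {t1}
  [2] a ⇒ ∅ (Q stuck)

aa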